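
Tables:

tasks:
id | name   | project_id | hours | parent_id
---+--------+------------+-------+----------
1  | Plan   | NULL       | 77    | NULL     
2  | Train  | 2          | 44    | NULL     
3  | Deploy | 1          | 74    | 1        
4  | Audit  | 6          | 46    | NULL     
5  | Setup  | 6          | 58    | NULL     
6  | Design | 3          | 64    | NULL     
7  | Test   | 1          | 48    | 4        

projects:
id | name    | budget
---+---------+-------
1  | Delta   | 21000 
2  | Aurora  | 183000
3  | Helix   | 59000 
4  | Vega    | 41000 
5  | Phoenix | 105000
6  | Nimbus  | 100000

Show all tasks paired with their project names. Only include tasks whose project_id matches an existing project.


INNER JOIN keeps only tasks rows whose project_id matches an id in projects. Walk through each task:
  - task 1 (Plan): project_id=NULL, no match -> dropped
  - task 2 (Train): project_id=2 -> matches Aurora
  - task 3 (Deploy): project_id=1 -> matches Delta
  - task 4 (Audit): project_id=6 -> matches Nimbus
  - task 5 (Setup): project_id=6 -> matches Nimbus
  - task 6 (Design): project_id=3 -> matches Helix
  - task 7 (Test): project_id=1 -> matches Delta
So 1 of 7 rows is dropped.

SQL:
SELECT a.name, b.name AS project
FROM tasks a
INNER JOIN projects b ON a.project_id = b.id

Result:
name   | project
-------+--------
Train  | Aurora 
Deploy | Delta  
Audit  | Nimbus 
Setup  | Nimbus 
Design | Helix  
Test   | Delta  


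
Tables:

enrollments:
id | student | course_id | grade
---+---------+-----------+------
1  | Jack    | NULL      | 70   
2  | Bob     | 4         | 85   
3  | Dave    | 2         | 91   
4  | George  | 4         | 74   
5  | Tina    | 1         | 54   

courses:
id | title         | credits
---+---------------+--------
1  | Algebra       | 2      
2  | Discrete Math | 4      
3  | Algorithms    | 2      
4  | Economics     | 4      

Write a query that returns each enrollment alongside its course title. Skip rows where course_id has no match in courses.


INNER JOIN keeps only enrollments rows whose course_id matches an id in courses. Walk through each enrollment:
  - enrollment 1 (Jack): course_id=NULL, no match -> dropped
  - enrollment 2 (Bob): course_id=4 -> matches Economics
  - enrollment 3 (Dave): course_id=2 -> matches Discrete Math
  - enrollment 4 (George): course_id=4 -> matches Economics
  - enrollment 5 (Tina): course_id=1 -> matches Algebra
So 1 of 5 rows is dropped.

SQL:
SELECT a.student, b.title AS course
FROM enrollments a
INNER JOIN courses b ON a.course_id = b.id

Result:
student | course       
--------+--------------
Bob     | Economics    
Dave    | Discrete Math
George  | Economics    
Tina    | Algebra      


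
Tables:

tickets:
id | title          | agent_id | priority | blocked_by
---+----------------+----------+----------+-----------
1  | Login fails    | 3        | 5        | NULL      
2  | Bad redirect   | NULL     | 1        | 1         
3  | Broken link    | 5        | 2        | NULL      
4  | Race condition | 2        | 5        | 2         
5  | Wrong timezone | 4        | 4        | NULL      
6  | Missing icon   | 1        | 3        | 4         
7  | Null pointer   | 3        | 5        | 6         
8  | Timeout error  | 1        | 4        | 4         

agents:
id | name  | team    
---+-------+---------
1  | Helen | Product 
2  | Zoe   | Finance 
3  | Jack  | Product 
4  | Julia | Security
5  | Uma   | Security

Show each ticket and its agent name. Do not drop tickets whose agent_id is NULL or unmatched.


LEFT JOIN keeps every row from tickets (the left table); where agent_id has no match in agents, the agent columns become NULL. Walk through each ticket:
  - ticket 1 (Login fails): agent_id=3 -> matches Jack
  - ticket 2 (Bad redirect): agent_id=NULL, no match -> kept with NULL
  - ticket 3 (Broken link): agent_id=5 -> matches Uma
  - ticket 4 (Race condition): agent_id=2 -> matches Zoe
  - ticket 5 (Wrong timezone): agent_id=4 -> matches Julia
  - ticket 6 (Missing icon): agent_id=1 -> matches Helen
  - ticket 7 (Null pointer): agent_id=3 -> matches Jack
  - ticket 8 (Timeout error): agent_id=1 -> matches Helen
All 8 rows appear; 1 has NULL agent.

SQL:
SELECT a.title, b.name AS agent
FROM tickets a
LEFT JOIN agents b ON a.agent_id = b.id

Result:
title          | agent
---------------+------
Login fails    | Jack 
Bad redirect   | NULL 
Broken link    | Uma  
Race condition | Zoe  
Wrong timezone | Julia
Missing icon   | Helen
Null pointer   | Jack 
Timeout error  | Helen


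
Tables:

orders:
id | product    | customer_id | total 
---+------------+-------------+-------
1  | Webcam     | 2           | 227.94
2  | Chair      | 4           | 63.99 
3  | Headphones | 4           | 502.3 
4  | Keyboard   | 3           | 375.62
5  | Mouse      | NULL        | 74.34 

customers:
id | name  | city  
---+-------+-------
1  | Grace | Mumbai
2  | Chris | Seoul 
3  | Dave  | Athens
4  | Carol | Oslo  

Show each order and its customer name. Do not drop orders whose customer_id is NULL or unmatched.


LEFT JOIN keeps every row from orders (the left table); where customer_id has no match in customers, the customer columns become NULL. Walk through each order:
  - order 1 (Webcam): customer_id=2 -> matches Chris
  - order 2 (Chair): customer_id=4 -> matches Carol
  - order 3 (Headphones): customer_id=4 -> matches Carol
  - order 4 (Keyboard): customer_id=3 -> matches Dave
  - order 5 (Mouse): customer_id=NULL, no match -> kept with NULL
All 5 rows appear; 1 has NULL customer.

SQL:
SELECT a.product, b.name AS customer
FROM orders a
LEFT JOIN customers b ON a.customer_id = b.id

Result:
product    | customer
-----------+---------
Webcam     | Chris   
Chair      | Carol   
Headphones | Carol   
Keyboard   | Dave    
Mouse      | NULL    


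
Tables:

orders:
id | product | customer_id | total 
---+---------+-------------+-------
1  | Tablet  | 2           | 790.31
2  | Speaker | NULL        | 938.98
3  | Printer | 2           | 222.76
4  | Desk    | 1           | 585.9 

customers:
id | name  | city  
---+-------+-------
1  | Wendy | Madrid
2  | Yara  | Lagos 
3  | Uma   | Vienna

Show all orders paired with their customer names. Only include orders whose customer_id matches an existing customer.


INNER JOIN keeps only orders rows whose customer_id matches an id in customers. Walk through each order:
  - order 1 (Tablet): customer_id=2 -> matches Yara
  - order 2 (Speaker): customer_id=NULL, no match -> dropped
  - order 3 (Printer): customer_id=2 -> matches Yara
  - order 4 (Desk): customer_id=1 -> matches Wendy
So 1 of 4 rows is dropped.

SQL:
SELECT a.product, b.name AS customer
FROM orders a
INNER JOIN customers b ON a.customer_id = b.id

Result:
product | customer
--------+---------
Tablet  | Yara    
Printer | Yara    
Desk    | Wendy   


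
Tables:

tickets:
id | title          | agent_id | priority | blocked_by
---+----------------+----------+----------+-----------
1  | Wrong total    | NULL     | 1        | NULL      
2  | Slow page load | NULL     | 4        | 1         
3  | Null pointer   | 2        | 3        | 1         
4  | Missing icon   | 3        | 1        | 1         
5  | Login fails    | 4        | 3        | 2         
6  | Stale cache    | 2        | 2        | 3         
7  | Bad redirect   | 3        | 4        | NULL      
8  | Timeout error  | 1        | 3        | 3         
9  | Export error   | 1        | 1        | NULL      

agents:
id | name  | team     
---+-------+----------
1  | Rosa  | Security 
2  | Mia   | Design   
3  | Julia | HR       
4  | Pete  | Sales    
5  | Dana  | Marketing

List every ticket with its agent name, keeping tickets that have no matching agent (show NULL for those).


LEFT JOIN keeps every row from tickets (the left table); where agent_id has no match in agents, the agent columns become NULL. Walk through each ticket:
  - ticket 1 (Wrong total): agent_id=NULL, no match -> kept with NULL
  - ticket 2 (Slow page load): agent_id=NULL, no match -> kept with NULL
  - ticket 3 (Null pointer): agent_id=2 -> matches Mia
  - ticket 4 (Missing icon): agent_id=3 -> matches Julia
  - ticket 5 (Login fails): agent_id=4 -> matches Pete
  - ticket 6 (Stale cache): agent_id=2 -> matches Mia
  - ticket 7 (Bad redirect): agent_id=3 -> matches Julia
  - ticket 8 (Timeout error): agent_id=1 -> matches Rosa
  - ticket 9 (Export error): agent_id=1 -> matches Rosa
All 9 rows appear; 2 have NULL agent.

SQL:
SELECT a.title, b.name AS agent
FROM tickets a
LEFT JOIN agents b ON a.agent_id = b.id

Result:
title          | agent
---------------+------
Wrong total    | NULL 
Slow page load | NULL 
Null pointer   | Mia  
Missing icon   | Julia
Login fails    | Pete 
Stale cache    | Mia  
Bad redirect   | Julia
Timeout error  | Rosa 
Export error   | Rosa 


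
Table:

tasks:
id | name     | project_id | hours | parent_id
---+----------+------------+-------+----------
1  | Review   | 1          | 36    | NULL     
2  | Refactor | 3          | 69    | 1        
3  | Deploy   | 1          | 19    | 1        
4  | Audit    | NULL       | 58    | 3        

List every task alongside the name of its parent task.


This is a self-join: tasks is joined to a second copy of itself, matching each row's parent_id to another row's id. Use LEFT JOIN so rows with parent_id=NULL are kept.
  - task 1 (Review): parent_id=NULL -> NULL
  - task 2 (Refactor): parent_id=1 -> Review
  - task 3 (Deploy): parent_id=1 -> Review
  - task 4 (Audit): parent_id=3 -> Deploy

SQL:
SELECT a.name AS item, b.name AS parent
FROM tasks a
LEFT JOIN tasks b ON a.parent_id = b.id

Result:
item     | parent
---------+-------
Review   | NULL  
Refactor | Review
Deploy   | Review
Audit    | Deploy


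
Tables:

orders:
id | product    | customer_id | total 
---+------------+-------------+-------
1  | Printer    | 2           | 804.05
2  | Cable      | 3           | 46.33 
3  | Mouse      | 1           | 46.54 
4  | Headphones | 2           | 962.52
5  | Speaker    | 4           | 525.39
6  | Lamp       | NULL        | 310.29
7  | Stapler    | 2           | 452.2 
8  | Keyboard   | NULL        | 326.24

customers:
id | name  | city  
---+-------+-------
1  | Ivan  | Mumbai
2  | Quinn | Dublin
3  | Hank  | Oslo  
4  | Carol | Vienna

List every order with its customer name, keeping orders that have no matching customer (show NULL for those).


LEFT JOIN keeps every row from orders (the left table); where customer_id has no match in customers, the customer columns become NULL. Walk through each order:
  - order 1 (Printer): customer_id=2 -> matches Quinn
  - order 2 (Cable): customer_id=3 -> matches Hank
  - order 3 (Mouse): customer_id=1 -> matches Ivan
  - order 4 (Headphones): customer_id=2 -> matches Quinn
  - order 5 (Speaker): customer_id=4 -> matches Carol
  - order 6 (Lamp): customer_id=NULL, no match -> kept with NULL
  - order 7 (Stapler): customer_id=2 -> matches Quinn
  - order 8 (Keyboard): customer_id=NULL, no match -> kept with NULL
All 8 rows appear; 2 have NULL customer.

SQL:
SELECT a.product, b.name AS customer
FROM orders a
LEFT JOIN customers b ON a.customer_id = b.id

Result:
product    | customer
-----------+---------
Printer    | Quinn   
Cable      | Hank    
Mouse      | Ivan    
Headphones | Quinn   
Speaker    | Carol   
Lamp       | NULL    
Stapler    | Quinn   
Keyboard   | NULL    


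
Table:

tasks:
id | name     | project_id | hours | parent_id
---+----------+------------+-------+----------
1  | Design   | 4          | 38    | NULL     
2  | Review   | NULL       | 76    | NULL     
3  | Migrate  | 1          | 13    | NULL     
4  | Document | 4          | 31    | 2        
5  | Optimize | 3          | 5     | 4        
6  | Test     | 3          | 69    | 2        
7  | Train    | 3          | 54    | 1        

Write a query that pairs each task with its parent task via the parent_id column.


This is a self-join: tasks is joined to a second copy of itself, matching each row's parent_id to another row's id. Use LEFT JOIN so rows with parent_id=NULL are kept.
  - task 1 (Design): parent_id=NULL -> NULL
  - task 2 (Review): parent_id=NULL -> NULL
  - task 3 (Migrate): parent_id=NULL -> NULL
  - task 4 (Document): parent_id=2 -> Review
  - task 5 (Optimize): parent_id=4 -> Document
  - task 6 (Test): parent_id=2 -> Review
  - task 7 (Train): parent_id=1 -> Design

SQL:
SELECT a.name AS item, b.name AS parent
FROM tasks a
LEFT JOIN tasks b ON a.parent_id = b.id

Result:
item     | parent  
---------+---------
Design   | NULL    
Review   | NULL    
Migrate  | NULL    
Document | Review  
Optimize | Document
Test     | Review  
Train    | Design  


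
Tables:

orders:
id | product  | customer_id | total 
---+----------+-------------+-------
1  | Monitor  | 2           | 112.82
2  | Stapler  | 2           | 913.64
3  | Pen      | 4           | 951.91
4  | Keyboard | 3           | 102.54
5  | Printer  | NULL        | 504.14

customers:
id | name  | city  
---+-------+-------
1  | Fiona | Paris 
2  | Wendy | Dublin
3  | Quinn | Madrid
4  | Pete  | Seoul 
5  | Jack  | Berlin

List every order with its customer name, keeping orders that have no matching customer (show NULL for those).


LEFT JOIN keeps every row from orders (the left table); where customer_id has no match in customers, the customer columns become NULL. Walk through each order:
  - order 1 (Monitor): customer_id=2 -> matches Wendy
  - order 2 (Stapler): customer_id=2 -> matches Wendy
  - order 3 (Pen): customer_id=4 -> matches Pete
  - order 4 (Keyboard): customer_id=3 -> matches Quinn
  - order 5 (Printer): customer_id=NULL, no match -> kept with NULL
All 5 rows appear; 1 has NULL customer.

SQL:
SELECT a.product, b.name AS customer
FROM orders a
LEFT JOIN customers b ON a.customer_id = b.id

Result:
product  | customer
---------+---------
Monitor  | Wendy   
Stapler  | Wendy   
Pen      | Pete    
Keyboard | Quinn   
Printer  | NULL    


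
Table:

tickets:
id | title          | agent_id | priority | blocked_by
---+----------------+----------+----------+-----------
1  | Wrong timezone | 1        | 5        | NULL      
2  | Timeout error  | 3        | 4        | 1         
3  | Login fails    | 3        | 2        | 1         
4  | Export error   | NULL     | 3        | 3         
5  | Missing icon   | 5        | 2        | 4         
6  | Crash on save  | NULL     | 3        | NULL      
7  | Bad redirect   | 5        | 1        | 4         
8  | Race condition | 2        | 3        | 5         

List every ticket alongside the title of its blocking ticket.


This is a self-join: tickets is joined to a second copy of itself, matching each row's blocked_by to another row's id. Use LEFT JOIN so rows with blocked_by=NULL are kept.
  - ticket 1 (Wrong timezone): blocked_by=NULL -> NULL
  - ticket 2 (Timeout error): blocked_by=1 -> Wrong timezone
  - ticket 3 (Login fails): blocked_by=1 -> Wrong timezone
  - ticket 4 (Export error): blocked_by=3 -> Login fails
  - ticket 5 (Missing icon): blocked_by=4 -> Export error
  - ticket 6 (Crash on save): blocked_by=NULL -> NULL
  - ticket 7 (Bad redirect): blocked_by=4 -> Export error
  - ticket 8 (Race condition): blocked_by=5 -> Missing icon

SQL:
SELECT a.title AS item, b.title AS blocked_by
FROM tickets a
LEFT JOIN tickets b ON a.blocked_by = b.id

Result:
item           | blocked_by    
---------------+---------------
Wrong timezone | NULL          
Timeout error  | Wrong timezone
Login fails    | Wrong timezone
Export error   | Login fails   
Missing icon   | Export error  
Crash on save  | NULL          
Bad redirect   | Export error  
Race condition | Missing icon  


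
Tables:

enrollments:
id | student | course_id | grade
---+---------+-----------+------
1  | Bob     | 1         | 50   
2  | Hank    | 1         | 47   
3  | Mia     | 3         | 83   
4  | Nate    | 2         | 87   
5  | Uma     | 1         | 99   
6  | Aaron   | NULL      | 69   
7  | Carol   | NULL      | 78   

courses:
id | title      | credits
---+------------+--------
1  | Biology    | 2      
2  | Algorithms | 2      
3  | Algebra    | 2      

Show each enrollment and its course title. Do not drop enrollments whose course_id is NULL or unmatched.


LEFT JOIN keeps every row from enrollments (the left table); where course_id has no match in courses, the course columns become NULL. Walk through each enrollment:
  - enrollment 1 (Bob): course_id=1 -> matches Biology
  - enrollment 2 (Hank): course_id=1 -> matches Biology
  - enrollment 3 (Mia): course_id=3 -> matches Algebra
  - enrollment 4 (Nate): course_id=2 -> matches Algorithms
  - enrollment 5 (Uma): course_id=1 -> matches Biology
  - enrollment 6 (Aaron): course_id=NULL, no match -> kept with NULL
  - enrollment 7 (Carol): course_id=NULL, no match -> kept with NULL
All 7 rows appear; 2 have NULL course.

SQL:
SELECT a.student, b.title AS course
FROM enrollments a
LEFT JOIN courses b ON a.course_id = b.id

Result:
student | course    
--------+-----------
Bob     | Biology   
Hank    | Biology   
Mia     | Algebra   
Nate    | Algorithms
Uma     | Biology   
Aaron   | NULL      
Carol   | NULL      


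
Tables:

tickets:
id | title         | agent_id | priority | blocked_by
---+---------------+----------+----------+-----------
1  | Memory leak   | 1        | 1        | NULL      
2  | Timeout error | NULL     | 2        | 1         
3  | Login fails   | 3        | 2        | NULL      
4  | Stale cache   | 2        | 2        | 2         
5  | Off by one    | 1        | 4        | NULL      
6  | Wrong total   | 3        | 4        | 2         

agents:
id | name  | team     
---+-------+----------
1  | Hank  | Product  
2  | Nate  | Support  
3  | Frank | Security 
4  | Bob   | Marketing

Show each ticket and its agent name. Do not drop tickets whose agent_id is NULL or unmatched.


LEFT JOIN keeps every row from tickets (the left table); where agent_id has no match in agents, the agent columns become NULL. Walk through each ticket:
  - ticket 1 (Memory leak): agent_id=1 -> matches Hank
  - ticket 2 (Timeout error): agent_id=NULL, no match -> kept with NULL
  - ticket 3 (Login fails): agent_id=3 -> matches Frank
  - ticket 4 (Stale cache): agent_id=2 -> matches Nate
  - ticket 5 (Off by one): agent_id=1 -> matches Hank
  - ticket 6 (Wrong total): agent_id=3 -> matches Frank
All 6 rows appear; 1 has NULL agent.

SQL:
SELECT a.title, b.name AS agent
FROM tickets a
LEFT JOIN agents b ON a.agent_id = b.id

Result:
title         | agent
--------------+------
Memory leak   | Hank 
Timeout error | NULL 
Login fails   | Frank
Stale cache   | Nate 
Off by one    | Hank 
Wrong total   | Frank


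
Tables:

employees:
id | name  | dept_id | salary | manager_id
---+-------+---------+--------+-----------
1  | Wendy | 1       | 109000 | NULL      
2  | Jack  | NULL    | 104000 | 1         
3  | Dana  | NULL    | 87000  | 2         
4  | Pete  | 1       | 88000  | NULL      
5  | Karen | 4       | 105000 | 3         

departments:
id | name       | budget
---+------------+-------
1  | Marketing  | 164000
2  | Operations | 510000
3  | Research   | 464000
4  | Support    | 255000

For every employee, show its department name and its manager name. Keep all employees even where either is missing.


Two LEFT JOINs from the same base table employees: one to departments via dept_id, one to employees itself via manager_id. Both are LEFT so every employee is preserved.
Match against departments:
  - employee 1 (Wendy): dept_id=1 -> matches Marketing
  - employee 2 (Jack): dept_id=NULL, no match -> kept with NULL
  - employee 3 (Dana): dept_id=NULL, no match -> kept with NULL
  - employee 4 (Pete): dept_id=1 -> matches Marketing
  - employee 5 (Karen): dept_id=4 -> matches Support
Match against employees (self):
  - employee 1 (Wendy): manager_id=NULL -> NULL
  - employee 2 (Jack): manager_id=1 -> Wendy
  - employee 3 (Dana): manager_id=2 -> Jack
  - employee 4 (Pete): manager_id=NULL -> NULL
  - employee 5 (Karen): manager_id=3 -> Dana

SQL:
SELECT a.name, b.name AS department, c.name AS manager
FROM employees a
LEFT JOIN departments b ON a.dept_id = b.id
LEFT JOIN employees c ON a.manager_id = c.id

Result:
name  | department | manager
------+------------+--------
Wendy | Marketing  | NULL   
Jack  | NULL       | Wendy  
Dana  | NULL       | Jack   
Pete  | Marketing  | NULL   
Karen | Support    | Dana   


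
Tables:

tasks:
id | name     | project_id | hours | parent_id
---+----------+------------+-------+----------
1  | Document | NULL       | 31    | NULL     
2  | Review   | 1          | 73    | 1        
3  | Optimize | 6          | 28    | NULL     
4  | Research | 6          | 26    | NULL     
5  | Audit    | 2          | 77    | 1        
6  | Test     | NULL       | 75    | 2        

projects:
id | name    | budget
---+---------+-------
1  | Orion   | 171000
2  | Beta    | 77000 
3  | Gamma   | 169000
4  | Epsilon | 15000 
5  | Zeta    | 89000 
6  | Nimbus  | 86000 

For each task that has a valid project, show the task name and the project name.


INNER JOIN keeps only tasks rows whose project_id matches an id in projects. Walk through each task:
  - task 1 (Document): project_id=NULL, no match -> dropped
  - task 2 (Review): project_id=1 -> matches Orion
  - task 3 (Optimize): project_id=6 -> matches Nimbus
  - task 4 (Research): project_id=6 -> matches Nimbus
  - task 5 (Audit): project_id=2 -> matches Beta
  - task 6 (Test): project_id=NULL, no match -> dropped
So 2 of 6 rows are dropped.

SQL:
SELECT a.name, b.name AS project
FROM tasks a
INNER JOIN projects b ON a.project_id = b.id

Result:
name     | project
---------+--------
Review   | Orion  
Optimize | Nimbus 
Research | Nimbus 
Audit    | Beta   


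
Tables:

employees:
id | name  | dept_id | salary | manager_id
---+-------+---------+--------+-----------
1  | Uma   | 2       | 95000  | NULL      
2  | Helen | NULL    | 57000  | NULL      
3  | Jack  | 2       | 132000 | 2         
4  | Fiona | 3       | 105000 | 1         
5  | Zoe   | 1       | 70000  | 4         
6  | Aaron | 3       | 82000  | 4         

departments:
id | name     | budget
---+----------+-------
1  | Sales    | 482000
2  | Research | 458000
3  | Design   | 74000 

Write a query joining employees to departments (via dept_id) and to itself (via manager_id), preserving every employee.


Two LEFT JOINs from the same base table employees: one to departments via dept_id, one to employees itself via manager_id. Both are LEFT so every employee is preserved.
Match against departments:
  - employee 1 (Uma): dept_id=2 -> matches Research
  - employee 2 (Helen): dept_id=NULL, no match -> kept with NULL
  - employee 3 (Jack): dept_id=2 -> matches Research
  - employee 4 (Fiona): dept_id=3 -> matches Design
  - employee 5 (Zoe): dept_id=1 -> matches Sales
  - employee 6 (Aaron): dept_id=3 -> matches Design
Match against employees (self):
  - employee 1 (Uma): manager_id=NULL -> NULL
  - employee 2 (Helen): manager_id=NULL -> NULL
  - employee 3 (Jack): manager_id=2 -> Helen
  - employee 4 (Fiona): manager_id=1 -> Uma
  - employee 5 (Zoe): manager_id=4 -> Fiona
  - employee 6 (Aaron): manager_id=4 -> Fiona

SQL:
SELECT a.name, b.name AS department, c.name AS manager
FROM employees a
LEFT JOIN departments b ON a.dept_id = b.id
LEFT JOIN employees c ON a.manager_id = c.id

Result:
name  | department | manager
------+------------+--------
Uma   | Research   | NULL   
Helen | NULL       | NULL   
Jack  | Research   | Helen  
Fiona | Design     | Uma    
Zoe   | Sales      | Fiona  
Aaron | Design     | Fiona  


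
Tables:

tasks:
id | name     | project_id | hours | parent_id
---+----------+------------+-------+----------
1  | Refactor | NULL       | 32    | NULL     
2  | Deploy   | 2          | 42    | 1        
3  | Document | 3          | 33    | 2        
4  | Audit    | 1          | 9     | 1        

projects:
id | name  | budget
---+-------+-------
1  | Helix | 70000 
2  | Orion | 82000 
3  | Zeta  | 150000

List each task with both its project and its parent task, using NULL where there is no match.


Two LEFT JOINs from the same base table tasks: one to projects via project_id, one to tasks itself via parent_id. Both are LEFT so every task is preserved.
Match against projects:
  - task 1 (Refactor): project_id=NULL, no match -> kept with NULL
  - task 2 (Deploy): project_id=2 -> matches Orion
  - task 3 (Document): project_id=3 -> matches Zeta
  - task 4 (Audit): project_id=1 -> matches Helix
Match against tasks (self):
  - task 1 (Refactor): parent_id=NULL -> NULL
  - task 2 (Deploy): parent_id=1 -> Refactor
  - task 3 (Document): parent_id=2 -> Deploy
  - task 4 (Audit): parent_id=1 -> Refactor

SQL:
SELECT a.name, b.name AS project, c.name AS parent
FROM tasks a
LEFT JOIN projects b ON a.project_id = b.id
LEFT JOIN tasks c ON a.parent_id = c.id

Result:
name     | project | parent  
---------+---------+---------
Refactor | NULL    | NULL    
Deploy   | Orion   | Refactor
Document | Zeta    | Deploy  
Audit    | Helix   | Refactor


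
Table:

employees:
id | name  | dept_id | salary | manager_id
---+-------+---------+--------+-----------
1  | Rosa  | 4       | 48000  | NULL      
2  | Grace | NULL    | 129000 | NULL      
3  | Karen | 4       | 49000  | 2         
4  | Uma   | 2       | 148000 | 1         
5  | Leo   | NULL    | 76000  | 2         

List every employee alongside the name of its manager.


This is a self-join: employees is joined to a second copy of itself, matching each row's manager_id to another row's id. Use LEFT JOIN so rows with manager_id=NULL are kept.
  - employee 1 (Rosa): manager_id=NULL -> NULL
  - employee 2 (Grace): manager_id=NULL -> NULL
  - employee 3 (Karen): manager_id=2 -> Grace
  - employee 4 (Uma): manager_id=1 -> Rosa
  - employee 5 (Leo): manager_id=2 -> Grace

SQL:
SELECT a.name AS item, b.name AS manager
FROM employees a
LEFT JOIN employees b ON a.manager_id = b.id

Result:
item  | manager
------+--------
Rosa  | NULL   
Grace | NULL   
Karen | Grace  
Uma   | Rosa   
Leo   | Grace  


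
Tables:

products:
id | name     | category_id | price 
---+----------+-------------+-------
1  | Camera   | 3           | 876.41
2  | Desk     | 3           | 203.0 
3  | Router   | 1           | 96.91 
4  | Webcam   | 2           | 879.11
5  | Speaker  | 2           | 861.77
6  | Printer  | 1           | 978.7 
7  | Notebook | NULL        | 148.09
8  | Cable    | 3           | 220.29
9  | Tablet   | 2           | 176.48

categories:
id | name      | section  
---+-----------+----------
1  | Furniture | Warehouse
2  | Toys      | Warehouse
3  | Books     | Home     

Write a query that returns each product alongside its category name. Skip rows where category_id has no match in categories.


INNER JOIN keeps only products rows whose category_id matches an id in categories. Walk through each product:
  - product 1 (Camera): category_id=3 -> matches Books
  - product 2 (Desk): category_id=3 -> matches Books
  - product 3 (Router): category_id=1 -> matches Furniture
  - product 4 (Webcam): category_id=2 -> matches Toys
  - product 5 (Speaker): category_id=2 -> matches Toys
  - product 6 (Printer): category_id=1 -> matches Furniture
  - product 7 (Notebook): category_id=NULL, no match -> dropped
  - product 8 (Cable): category_id=3 -> matches Books
  - product 9 (Tablet): category_id=2 -> matches Toys
So 1 of 9 rows is dropped.

SQL:
SELECT a.name, b.name AS category
FROM products a
INNER JOIN categories b ON a.category_id = b.id

Result:
name    | category 
--------+----------
Camera  | Books    
Desk    | Books    
Router  | Furniture
Webcam  | Toys     
Speaker | Toys     
Printer | Furniture
Cable   | Books    
Tablet  | Toys     


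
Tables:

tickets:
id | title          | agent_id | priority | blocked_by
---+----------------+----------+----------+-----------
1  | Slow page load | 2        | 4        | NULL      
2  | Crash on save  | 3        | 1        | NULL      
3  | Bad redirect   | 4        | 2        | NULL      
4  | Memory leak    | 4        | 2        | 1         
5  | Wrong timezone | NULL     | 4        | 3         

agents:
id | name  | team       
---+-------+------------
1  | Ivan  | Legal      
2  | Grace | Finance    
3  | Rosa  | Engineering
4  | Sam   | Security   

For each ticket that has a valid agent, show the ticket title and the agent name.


INNER JOIN keeps only tickets rows whose agent_id matches an id in agents. Walk through each ticket:
  - ticket 1 (Slow page load): agent_id=2 -> matches Grace
  - ticket 2 (Crash on save): agent_id=3 -> matches Rosa
  - ticket 3 (Bad redirect): agent_id=4 -> matches Sam
  - ticket 4 (Memory leak): agent_id=4 -> matches Sam
  - ticket 5 (Wrong timezone): agent_id=NULL, no match -> dropped
So 1 of 5 rows is dropped.

SQL:
SELECT a.title, b.name AS agent
FROM tickets a
INNER JOIN agents b ON a.agent_id = b.id

Result:
title          | agent
---------------+------
Slow page load | Grace
Crash on save  | Rosa 
Bad redirect   | Sam  
Memory leak    | Sam  


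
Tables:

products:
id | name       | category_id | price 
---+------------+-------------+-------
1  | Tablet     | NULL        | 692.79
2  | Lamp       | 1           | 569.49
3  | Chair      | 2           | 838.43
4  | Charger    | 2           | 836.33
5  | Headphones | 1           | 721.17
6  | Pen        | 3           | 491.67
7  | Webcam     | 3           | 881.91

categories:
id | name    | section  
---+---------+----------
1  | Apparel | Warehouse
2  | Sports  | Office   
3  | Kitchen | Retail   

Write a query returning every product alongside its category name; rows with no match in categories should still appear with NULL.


LEFT JOIN keeps every row from products (the left table); where category_id has no match in categories, the category columns become NULL. Walk through each product:
  - product 1 (Tablet): category_id=NULL, no match -> kept with NULL
  - product 2 (Lamp): category_id=1 -> matches Apparel
  - product 3 (Chair): category_id=2 -> matches Sports
  - product 4 (Charger): category_id=2 -> matches Sports
  - product 5 (Headphones): category_id=1 -> matches Apparel
  - product 6 (Pen): category_id=3 -> matches Kitchen
  - product 7 (Webcam): category_id=3 -> matches Kitchen
All 7 rows appear; 1 has NULL category.

SQL:
SELECT a.name, b.name AS category
FROM products a
LEFT JOIN categories b ON a.category_id = b.id

Result:
name       | category
-----------+---------
Tablet     | NULL    
Lamp       | Apparel 
Chair      | Sports  
Charger    | Sports  
Headphones | Apparel 
Pen        | Kitchen 
Webcam     | Kitchen 


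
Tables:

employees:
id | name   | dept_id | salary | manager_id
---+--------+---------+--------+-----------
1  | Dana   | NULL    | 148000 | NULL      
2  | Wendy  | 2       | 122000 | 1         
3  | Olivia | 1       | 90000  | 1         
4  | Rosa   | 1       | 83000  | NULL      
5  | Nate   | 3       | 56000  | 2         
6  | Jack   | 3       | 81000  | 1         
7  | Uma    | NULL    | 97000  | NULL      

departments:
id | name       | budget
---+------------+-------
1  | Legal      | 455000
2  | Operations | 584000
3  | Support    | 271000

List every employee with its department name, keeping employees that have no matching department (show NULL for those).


LEFT JOIN keeps every row from employees (the left table); where dept_id has no match in departments, the department columns become NULL. Walk through each employee:
  - employee 1 (Dana): dept_id=NULL, no match -> kept with NULL
  - employee 2 (Wendy): dept_id=2 -> matches Operations
  - employee 3 (Olivia): dept_id=1 -> matches Legal
  - employee 4 (Rosa): dept_id=1 -> matches Legal
  - employee 5 (Nate): dept_id=3 -> matches Support
  - employee 6 (Jack): dept_id=3 -> matches Support
  - employee 7 (Uma): dept_id=NULL, no match -> kept with NULL
All 7 rows appear; 2 have NULL department.

SQL:
SELECT a.name, b.name AS department
FROM employees a
LEFT JOIN departments b ON a.dept_id = b.id

Result:
name   | department
-------+-----------
Dana   | NULL      
Wendy  | Operations
Olivia | Legal     
Rosa   | Legal     
Nate   | Support   
Jack   | Support   
Uma    | NULL      


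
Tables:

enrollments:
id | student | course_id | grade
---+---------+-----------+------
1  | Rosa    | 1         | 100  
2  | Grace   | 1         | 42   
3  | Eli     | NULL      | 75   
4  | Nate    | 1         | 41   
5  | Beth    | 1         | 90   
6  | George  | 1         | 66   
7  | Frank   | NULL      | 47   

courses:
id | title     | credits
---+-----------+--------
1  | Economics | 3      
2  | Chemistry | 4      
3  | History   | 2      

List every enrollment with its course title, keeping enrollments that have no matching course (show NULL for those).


LEFT JOIN keeps every row from enrollments (the left table); where course_id has no match in courses, the course columns become NULL. Walk through each enrollment:
  - enrollment 1 (Rosa): course_id=1 -> matches Economics
  - enrollment 2 (Grace): course_id=1 -> matches Economics
  - enrollment 3 (Eli): course_id=NULL, no match -> kept with NULL
  - enrollment 4 (Nate): course_id=1 -> matches Economics
  - enrollment 5 (Beth): course_id=1 -> matches Economics
  - enrollment 6 (George): course_id=1 -> matches Economics
  - enrollment 7 (Frank): course_id=NULL, no match -> kept with NULL
All 7 rows appear; 2 have NULL course.

SQL:
SELECT a.student, b.title AS course
FROM enrollments a
LEFT JOIN courses b ON a.course_id = b.id

Result:
student | course   
--------+----------
Rosa    | Economics
Grace   | Economics
Eli     | NULL     
Nate    | Economics
Beth    | Economics
George  | Economics
Frank   | NULL     


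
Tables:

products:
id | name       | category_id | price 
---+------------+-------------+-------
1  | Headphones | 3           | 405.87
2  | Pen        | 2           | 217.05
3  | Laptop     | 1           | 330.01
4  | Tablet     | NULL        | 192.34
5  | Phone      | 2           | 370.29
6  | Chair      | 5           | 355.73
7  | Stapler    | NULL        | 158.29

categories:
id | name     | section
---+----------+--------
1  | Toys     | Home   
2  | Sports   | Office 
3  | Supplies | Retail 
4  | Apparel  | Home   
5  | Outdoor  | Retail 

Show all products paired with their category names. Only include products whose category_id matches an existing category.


INNER JOIN keeps only products rows whose category_id matches an id in categories. Walk through each product:
  - product 1 (Headphones): category_id=3 -> matches Supplies
  - product 2 (Pen): category_id=2 -> matches Sports
  - product 3 (Laptop): category_id=1 -> matches Toys
  - product 4 (Tablet): category_id=NULL, no match -> dropped
  - product 5 (Phone): category_id=2 -> matches Sports
  - product 6 (Chair): category_id=5 -> matches Outdoor
  - product 7 (Stapler): category_id=NULL, no match -> dropped
So 2 of 7 rows are dropped.

SQL:
SELECT a.name, b.name AS category
FROM products a
INNER JOIN categories b ON a.category_id = b.id

Result:
name       | category
-----------+---------
Headphones | Supplies
Pen        | Sports  
Laptop     | Toys    
Phone      | Sports  
Chair      | Outdoor 


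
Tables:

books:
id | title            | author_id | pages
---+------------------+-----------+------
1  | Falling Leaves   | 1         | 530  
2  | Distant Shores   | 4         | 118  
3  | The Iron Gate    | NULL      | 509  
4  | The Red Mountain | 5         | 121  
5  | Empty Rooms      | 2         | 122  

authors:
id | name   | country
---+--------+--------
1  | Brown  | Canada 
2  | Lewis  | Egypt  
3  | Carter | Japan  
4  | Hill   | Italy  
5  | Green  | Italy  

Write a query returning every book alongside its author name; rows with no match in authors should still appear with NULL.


LEFT JOIN keeps every row from books (the left table); where author_id has no match in authors, the author columns become NULL. Walk through each book:
  - book 1 (Falling Leaves): author_id=1 -> matches Brown
  - book 2 (Distant Shores): author_id=4 -> matches Hill
  - book 3 (The Iron Gate): author_id=NULL, no match -> kept with NULL
  - book 4 (The Red Mountain): author_id=5 -> matches Green
  - book 5 (Empty Rooms): author_id=2 -> matches Lewis
All 5 rows appear; 1 has NULL author.

SQL:
SELECT a.title, b.name AS author
FROM books a
LEFT JOIN authors b ON a.author_id = b.id

Result:
title            | author
-----------------+-------
Falling Leaves   | Brown 
Distant Shores   | Hill  
The Iron Gate    | NULL  
The Red Mountain | Green 
Empty Rooms      | Lewis 


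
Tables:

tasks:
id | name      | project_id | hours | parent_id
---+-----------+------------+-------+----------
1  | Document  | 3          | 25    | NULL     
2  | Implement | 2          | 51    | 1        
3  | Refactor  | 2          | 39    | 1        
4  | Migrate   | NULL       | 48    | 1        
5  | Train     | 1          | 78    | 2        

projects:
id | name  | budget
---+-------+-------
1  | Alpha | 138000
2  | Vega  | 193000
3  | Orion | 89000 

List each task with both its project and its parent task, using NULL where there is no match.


Two LEFT JOINs from the same base table tasks: one to projects via project_id, one to tasks itself via parent_id. Both are LEFT so every task is preserved.
Match against projects:
  - task 1 (Document): project_id=3 -> matches Orion
  - task 2 (Implement): project_id=2 -> matches Vega
  - task 3 (Refactor): project_id=2 -> matches Vega
  - task 4 (Migrate): project_id=NULL, no match -> kept with NULL
  - task 5 (Train): project_id=1 -> matches Alpha
Match against tasks (self):
  - task 1 (Document): parent_id=NULL -> NULL
  - task 2 (Implement): parent_id=1 -> Document
  - task 3 (Refactor): parent_id=1 -> Document
  - task 4 (Migrate): parent_id=1 -> Document
  - task 5 (Train): parent_id=2 -> Implement

SQL:
SELECT a.name, b.name AS project, c.name AS parent
FROM tasks a
LEFT JOIN projects b ON a.project_id = b.id
LEFT JOIN tasks c ON a.parent_id = c.id

Result:
name      | project | parent   
----------+---------+----------
Document  | Orion   | NULL     
Implement | Vega    | Document 
Refactor  | Vega    | Document 
Migrate   | NULL    | Document 
Train     | Alpha   | Implement


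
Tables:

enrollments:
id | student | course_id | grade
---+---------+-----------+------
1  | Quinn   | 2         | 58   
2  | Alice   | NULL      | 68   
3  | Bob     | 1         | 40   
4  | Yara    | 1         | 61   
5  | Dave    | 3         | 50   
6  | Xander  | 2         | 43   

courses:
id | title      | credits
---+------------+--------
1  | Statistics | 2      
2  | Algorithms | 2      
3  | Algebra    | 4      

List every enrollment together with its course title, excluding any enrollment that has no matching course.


INNER JOIN keeps only enrollments rows whose course_id matches an id in courses. Walk through each enrollment:
  - enrollment 1 (Quinn): course_id=2 -> matches Algorithms
  - enrollment 2 (Alice): course_id=NULL, no match -> dropped
  - enrollment 3 (Bob): course_id=1 -> matches Statistics
  - enrollment 4 (Yara): course_id=1 -> matches Statistics
  - enrollment 5 (Dave): course_id=3 -> matches Algebra
  - enrollment 6 (Xander): course_id=2 -> matches Algorithms
So 1 of 6 rows is dropped.

SQL:
SELECT a.student, b.title AS course
FROM enrollments a
INNER JOIN courses b ON a.course_id = b.id

Result:
student | course    
--------+-----------
Quinn   | Algorithms
Bob     | Statistics
Yara    | Statistics
Dave    | Algebra   
Xander  | Algorithms


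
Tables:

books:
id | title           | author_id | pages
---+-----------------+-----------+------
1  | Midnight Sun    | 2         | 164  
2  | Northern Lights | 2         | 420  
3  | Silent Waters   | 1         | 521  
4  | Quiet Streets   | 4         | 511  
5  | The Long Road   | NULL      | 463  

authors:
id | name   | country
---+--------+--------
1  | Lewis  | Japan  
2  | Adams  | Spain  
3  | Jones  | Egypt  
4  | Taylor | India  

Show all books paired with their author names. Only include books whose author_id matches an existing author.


INNER JOIN keeps only books rows whose author_id matches an id in authors. Walk through each book:
  - book 1 (Midnight Sun): author_id=2 -> matches Adams
  - book 2 (Northern Lights): author_id=2 -> matches Adams
  - book 3 (Silent Waters): author_id=1 -> matches Lewis
  - book 4 (Quiet Streets): author_id=4 -> matches Taylor
  - book 5 (The Long Road): author_id=NULL, no match -> dropped
So 1 of 5 rows is dropped.

SQL:
SELECT a.title, b.name AS author
FROM books a
INNER JOIN authors b ON a.author_id = b.id

Result:
title           | author
----------------+-------
Midnight Sun    | Adams 
Northern Lights | Adams 
Silent Waters   | Lewis 
Quiet Streets   | Taylor
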